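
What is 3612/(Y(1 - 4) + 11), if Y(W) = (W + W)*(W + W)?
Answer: 3612/47 ≈ 76.851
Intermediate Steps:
Y(W) = 4*W² (Y(W) = (2*W)*(2*W) = 4*W²)
3612/(Y(1 - 4) + 11) = 3612/(4*(1 - 4)² + 11) = 3612/(4*(-3)² + 11) = 3612/(4*9 + 11) = 3612/(36 + 11) = 3612/47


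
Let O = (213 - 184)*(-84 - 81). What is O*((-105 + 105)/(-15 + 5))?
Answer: 0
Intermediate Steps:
O = -4785 (O = 29*(-165) = -4785)
O*((-105 + 105)/(-15 + 5)) = -4785*(-105 + 105)/(-15 + 5) = -0/(-10) = -0*(-1)/10 = -4785*0 = 0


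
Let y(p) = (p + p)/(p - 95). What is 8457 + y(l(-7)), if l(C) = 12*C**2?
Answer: 4170477/493 ≈ 8459.4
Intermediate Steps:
y(p) = 2*p/(-95 + p) (y(p) = (2*p)/(-95 + p) = 2*p/(-95 + p))
8457 + y(l(-7)) = 8457 + 2*(12*(-7)**2)/(-95 + 12*(-7)**2) = 8457 + 2*(12*49)/(-95 + 12*49) = 8457 + 2*588/(-95 + 588) = 8457 + 2*588/493 = 8457 + 2*588*(1/493) = 8457 + 1176/493 = 4170477/493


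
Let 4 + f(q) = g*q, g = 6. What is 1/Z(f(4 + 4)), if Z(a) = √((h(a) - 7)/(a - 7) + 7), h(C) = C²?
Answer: √20239/1094 ≈ 0.13004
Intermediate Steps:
f(q) = -4 + 6*q
Z(a) = √(7 + (-7 + a²)/(-7 + a)) (Z(a) = √((a² - 7)/(a - 7) + 7) = √((-7 + a²)/(-7 + a) + 7) = √(7 + (-7 + a²)/(-7 + a)))
1/Z(f(4 + 4)) = 1/(√((-56 + (-4 + 6*(4 + 4))² + 7*(-4 + 6*(4 + 4)))/(-7 + (-4 + 6*(4 + 4))))) = 1/(√((-56 + (-4 + 6*8)² + 7*(-4 + 6*8))/(-7 + (-4 + 6*8)))) = 1/(√((-56 + (-4 + 48)² + 7*(-4 + 48))/(-7 + (-4 + 48)))) = 1/(√((-56 + 44² + 7*44)/(-7 + 44))) = 1/(√((-56 + 1936 + 308)/37)) = 1/(√((1/37)*2188)) = 1/(√(2188/37)) = 1/(2*√20239/37) = √20239/1094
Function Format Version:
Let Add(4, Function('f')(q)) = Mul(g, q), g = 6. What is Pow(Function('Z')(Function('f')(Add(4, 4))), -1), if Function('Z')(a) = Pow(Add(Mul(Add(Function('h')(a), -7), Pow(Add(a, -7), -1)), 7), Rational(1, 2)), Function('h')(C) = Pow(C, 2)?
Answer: Mul(Rational(1, 1094), Pow(20239, Rational(1, 2))) ≈ 0.13004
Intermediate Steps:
Function('f')(q) = Add(-4, Mul(6, q))
Function('Z')(a) = Pow(Add(7, Mul(Pow(Add(-7, a), -1), Add(-7, Pow(a, 2)))), Rational(1, 2)) (Function('Z')(a) = Pow(Add(Mul(Add(Pow(a, 2), -7), Pow(Add(a, -7), -1)), 7), Rational(1, 2)) = Pow(Add(Mul(Add(-7, Pow(a, 2)), Pow(Add(-7, a), -1)), 7), Rational(1, 2)) = Pow(Add(Mul(Pow(Add(-7, a), -1), Add(-7, Pow(a, 2))), 7), Rational(1, 2)) = Pow(Add(7, Mul(Pow(Add(-7, a), -1), Add(-7, Pow(a, 2)))), Rational(1, 2)))
Pow(Function('Z')(Function('f')(Add(4, 4))), -1) = Pow(Pow(Mul(Pow(Add(-7, Add(-4, Mul(6, Add(4, 4)))), -1), Add(-56, Pow(Add(-4, Mul(6, Add(4, 4))), 2), Mul(7, Add(-4, Mul(6, Add(4, 4)))))), Rational(1, 2)), -1) = Pow(Pow(Mul(Pow(Add(-7, Add(-4, Mul(6, 8))), -1), Add(-56, Pow(Add(-4, Mul(6, 8)), 2), Mul(7, Add(-4, Mul(6, 8))))), Rational(1, 2)), -1) = Pow(Pow(Mul(Pow(Add(-7, Add(-4, 48)), -1), Add(-56, Pow(Add(-4, 48), 2), Mul(7, Add(-4, 48)))), Rational(1, 2)), -1) = Pow(Pow(Mul(Pow(Add(-7, 44), -1), Add(-56, Pow(44, 2), Mul(7, 44))), Rational(1, 2)), -1) = Pow(Pow(Mul(Pow(37, -1), Add(-56, 1936, 308)), Rational(1, 2)), -1) = Pow(Pow(Mul(Rational(1, 37), 2188), Rational(1, 2)), -1) = Pow(Pow(Rational(2188, 37), Rational(1, 2)), -1) = Pow(Mul(Rational(2, 37), Pow(20239, Rational(1, 2))), -1) = Mul(Rational(1, 1094), Pow(20239, Rational(1, 2)))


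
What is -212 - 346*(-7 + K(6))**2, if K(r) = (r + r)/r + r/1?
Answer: -558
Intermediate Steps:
K(r) = 2 + r (K(r) = (2*r)/r + r*1 = 2 + r)
-212 - 346*(-7 + K(6))**2 = -212 - 346*(-7 + (2 + 6))**2 = -212 - 346*(-7 + 8)**2 = -212 - 346*1**2 = -212 - 346*1 = -212 - 346 = -558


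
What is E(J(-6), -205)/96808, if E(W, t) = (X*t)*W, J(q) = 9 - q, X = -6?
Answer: 9225/48404 ≈ 0.19058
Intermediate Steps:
E(W, t) = -6*W*t (E(W, t) = (-6*t)*W = -6*W*t)
E(J(-6), -205)/96808 = -6*(9 - 1*(-6))*(-205)/96808 = -6*(9 + 6)*(-205)*(1/96808) = -6*15*(-205)*(1/96808) = 18450*(1/96808) = 9225/48404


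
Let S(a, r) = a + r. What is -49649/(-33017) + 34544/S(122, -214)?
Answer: -283992885/759391 ≈ -373.97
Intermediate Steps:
-49649/(-33017) + 34544/S(122, -214) = -49649/(-33017) + 34544/(122 - 214) = -49649*(-1/33017) + 34544/(-92) = 49649/33017 + 34544*(-1/92) = 49649/33017 - 8636/23 = -283992885/759391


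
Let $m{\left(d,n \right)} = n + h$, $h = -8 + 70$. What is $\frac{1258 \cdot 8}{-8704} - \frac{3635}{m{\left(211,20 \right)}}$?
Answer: $- \frac{59677}{1312} \approx -45.486$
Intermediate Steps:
$h = 62$
$m{\left(d,n \right)} = 62 + n$ ($m{\left(d,n \right)} = n + 62 = 62 + n$)
$\frac{1258 \cdot 8}{-8704} - \frac{3635}{m{\left(211,20 \right)}} = \frac{1258 \cdot 8}{-8704} - \frac{3635}{62 + 20} = 10064 \left(- \frac{1}{8704}\right) - \frac{3635}{82} = - \frac{37}{32} - \frac{3635}{82} = - \frac{59677}{1312}$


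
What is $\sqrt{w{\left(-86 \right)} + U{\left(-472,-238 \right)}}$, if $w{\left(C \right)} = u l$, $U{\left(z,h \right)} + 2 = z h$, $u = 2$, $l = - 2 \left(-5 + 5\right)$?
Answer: $\sqrt{112334} \approx 335.16$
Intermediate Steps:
$l = 0$ ($l = \left(-2\right) 0 = 0$)
$U{\left(z,h \right)} = -2 + h z$ ($U{\left(z,h \right)} = -2 + z h = -2 + h z$)
$w{\left(C \right)} = 0$ ($w{\left(C \right)} = 2 \cdot 0 = 0$)
$\sqrt{w{\left(-86 \right)} + U{\left(-472,-238 \right)}} = \sqrt{0 - -112334} = \sqrt{0 + \left(-2 + 112336\right)} = \sqrt{0 + 112334} = \sqrt{112334}$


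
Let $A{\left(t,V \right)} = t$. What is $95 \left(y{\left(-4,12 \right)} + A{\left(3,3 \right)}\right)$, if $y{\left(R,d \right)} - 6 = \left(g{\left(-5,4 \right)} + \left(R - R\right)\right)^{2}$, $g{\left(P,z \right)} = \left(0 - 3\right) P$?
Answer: $22230$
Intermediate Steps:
$g{\left(P,z \right)} = - 3 P$
$y{\left(R,d \right)} = 231$ ($y{\left(R,d \right)} = 6 + \left(\left(-3\right) \left(-5\right) + \left(R - R\right)\right)^{2} = 6 + \left(15 + 0\right)^{2} = 6 + 15^{2} = 6 + 225 = 231$)
$95 \left(y{\left(-4,12 \right)} + A{\left(3,3 \right)}\right) = 95 \left(231 + 3\right) = 95 \cdot 234 = 22230$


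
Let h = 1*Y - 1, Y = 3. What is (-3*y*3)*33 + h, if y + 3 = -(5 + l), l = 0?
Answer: 2378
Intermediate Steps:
h = 2 (h = 1*3 - 1 = 3 - 1 = 2)
y = -8 (y = -3 - (5 + 0) = -3 - 1*5 = -3 - 5 = -8)
(-3*y*3)*33 + h = (-3*(-8)*3)*33 + 2 = (24*3)*33 + 2 = 72*33 + 2 = 2376 + 2 = 2378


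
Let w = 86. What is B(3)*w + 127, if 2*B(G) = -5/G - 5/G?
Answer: -49/3 ≈ -16.333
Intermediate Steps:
B(G) = -5/G (B(G) = (-5/G - 5/G)/2 = (-10/G)/2 = -5/G)
B(3)*w + 127 = -5/3*86 + 127 = -430/3 + 127 = -49/3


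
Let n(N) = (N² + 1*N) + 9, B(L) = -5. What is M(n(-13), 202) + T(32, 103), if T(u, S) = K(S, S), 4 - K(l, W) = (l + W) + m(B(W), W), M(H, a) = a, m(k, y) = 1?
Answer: -1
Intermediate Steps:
n(N) = 9 + N + N² (n(N) = (N² + N) + 9 = (N + N²) + 9 = 9 + N + N²)
K(l, W) = 3 - W - l (K(l, W) = 4 - ((l + W) + 1) = 4 - ((W + l) + 1) = 4 - (1 + W + l) = 4 + (-1 - W - l) = 3 - W - l)
T(u, S) = 3 - 2*S (T(u, S) = 3 - S - S = 3 - 2*S)
M(n(-13), 202) + T(32, 103) = 202 + (3 - 2*103) = 202 + (3 - 206) = 202 - 203 = -1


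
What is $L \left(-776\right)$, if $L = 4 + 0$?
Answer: $-3104$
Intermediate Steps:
$L = 4$
$L \left(-776\right) = 4 \left(-776\right) = -3104$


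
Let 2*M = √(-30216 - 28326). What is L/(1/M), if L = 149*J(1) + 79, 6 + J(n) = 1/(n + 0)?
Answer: -333*I*√58542 ≈ -80571.0*I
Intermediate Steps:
J(n) = -6 + 1/n (J(n) = -6 + 1/(n + 0) = -6 + 1/n)
M = I*√58542/2 (M = √(-30216 - 28326)/2 = √(-58542)/2 = (I*√58542)/2 = I*√58542/2 ≈ 120.98*I)
L = -666 (L = 149*(-6 + 1/1) + 79 = 149*(-6 + 1) + 79 = 149*(-5) + 79 = -745 + 79 = -666)
L/(1/M) = -666*I*√58542/2 = -333*I*√58542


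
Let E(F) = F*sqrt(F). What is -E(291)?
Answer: -291*sqrt(291) ≈ -4964.1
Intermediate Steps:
E(F) = F**(3/2)
-E(291) = -291**(3/2) = -291*sqrt(291)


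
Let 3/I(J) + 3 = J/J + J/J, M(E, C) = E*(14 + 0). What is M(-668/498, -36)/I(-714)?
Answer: 4676/747 ≈ 6.2597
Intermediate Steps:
M(E, C) = 14*E (M(E, C) = E*14 = 14*E)
I(J) = -3 (I(J) = 3/(-3 + (J/J + J/J)) = 3/(-3 + (1 + 1)) = 3/(-3 + 2) = 3/(-1) = 3*(-1) = -3)
M(-668/498, -36)/I(-714) = (14*(-668/498))/(-3) = (14*(-668*1/498))*(-⅓) = (14*(-334/249))*(-⅓) = -4676/249*(-⅓) = 4676/747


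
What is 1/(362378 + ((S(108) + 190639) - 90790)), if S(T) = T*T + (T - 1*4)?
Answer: 1/473995 ≈ 2.1097e-6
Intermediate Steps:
S(T) = -4 + T + T² (S(T) = T² + (T - 4) = T² + (-4 + T) = -4 + T + T²)
1/(362378 + ((S(108) + 190639) - 90790)) = 1/(362378 + (((-4 + 108 + 108²) + 190639) - 90790)) = 1/(362378 + (((-4 + 108 + 11664) + 190639) - 90790)) = 1/(362378 + ((11768 + 190639) - 90790)) = 1/(362378 + (202407 - 90790)) = 1/(362378 + 111617) = 1/473995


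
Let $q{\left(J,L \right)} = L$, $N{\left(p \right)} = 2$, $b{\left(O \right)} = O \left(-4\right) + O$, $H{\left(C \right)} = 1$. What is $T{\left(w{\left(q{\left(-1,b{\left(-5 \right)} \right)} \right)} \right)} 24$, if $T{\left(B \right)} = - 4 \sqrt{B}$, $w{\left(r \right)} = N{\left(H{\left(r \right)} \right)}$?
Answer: $- 96 \sqrt{2} \approx -135.76$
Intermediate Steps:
$b{\left(O \right)} = - 3 O$ ($b{\left(O \right)} = - 4 O + O = - 3 O$)
$w{\left(r \right)} = 2$
$T{\left(w{\left(q{\left(-1,b{\left(-5 \right)} \right)} \right)} \right)} 24 = - 4 \sqrt{2} \cdot 24 = - 96 \sqrt{2}$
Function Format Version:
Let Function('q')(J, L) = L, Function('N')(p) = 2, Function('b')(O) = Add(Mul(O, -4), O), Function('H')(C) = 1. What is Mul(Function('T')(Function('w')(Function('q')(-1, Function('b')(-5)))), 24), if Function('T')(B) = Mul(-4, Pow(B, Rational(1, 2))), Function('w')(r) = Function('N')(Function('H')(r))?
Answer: Mul(-96, Pow(2, Rational(1, 2))) ≈ -135.76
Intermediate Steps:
Function('b')(O) = Mul(-3, O) (Function('b')(O) = Add(Mul(-4, O), O) = Mul(-3, O))
Function('w')(r) = 2
Mul(Function('T')(Function('w')(Function('q')(-1, Function('b')(-5)))), 24) = Mul(Mul(-4, Pow(2, Rational(1, 2))), 24) = Mul(-96, Pow(2, Rational(1, 2)))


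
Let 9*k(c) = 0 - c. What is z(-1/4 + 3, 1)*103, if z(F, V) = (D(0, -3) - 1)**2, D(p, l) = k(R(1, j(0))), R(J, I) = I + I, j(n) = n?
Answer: 103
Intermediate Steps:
R(J, I) = 2*I
k(c) = -c/9 (k(c) = (0 - c)/9 = (-c)/9 = -c/9)
D(p, l) = 0 (D(p, l) = -2*0/9 = -1/9*0 = 0)
z(F, V) = 1 (z(F, V) = (0 - 1)**2 = (-1)**2 = 1)
z(-1/4 + 3, 1)*103 = 1*103 = 103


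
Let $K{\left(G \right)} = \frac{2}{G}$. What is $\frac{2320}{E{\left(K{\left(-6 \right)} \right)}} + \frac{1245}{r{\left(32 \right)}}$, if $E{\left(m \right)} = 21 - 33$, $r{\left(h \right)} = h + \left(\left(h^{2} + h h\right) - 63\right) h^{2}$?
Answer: $- \frac{1178946025}{6098016} \approx -193.33$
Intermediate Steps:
$r{\left(h \right)} = h + h^{2} \left(-63 + 2 h^{2}\right)$ ($r{\left(h \right)} = h + \left(\left(h^{2} + h^{2}\right) - 63\right) h^{2} = h + \left(2 h^{2} - 63\right) h^{2} = h + \left(-63 + 2 h^{2}\right) h^{2} = h + h^{2} \left(-63 + 2 h^{2}\right)$)
$E{\left(m \right)} = -12$ ($E{\left(m \right)} = 21 - 33 = -12$)
$\frac{2320}{E{\left(K{\left(-6 \right)} \right)}} + \frac{1245}{r{\left(32 \right)}} = \frac{2320}{-12} + \frac{1245}{32 \left(1 - 2016 + 2 \cdot 32^{3}\right)} = 2320 \left(- \frac{1}{12}\right) + \frac{1245}{32 \left(1 - 2016 + 2 \cdot 32768\right)} = - \frac{580}{3} + \frac{1245}{32 \left(1 - 2016 + 65536\right)} = - \frac{580}{3} + \frac{1245}{32 \cdot 63521} = - \frac{580}{3} + \frac{1245}{2032672} = - \frac{1178946025}{6098016}$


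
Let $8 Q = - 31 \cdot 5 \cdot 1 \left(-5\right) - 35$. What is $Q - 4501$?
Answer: $- \frac{8817}{2} \approx -4408.5$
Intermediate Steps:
$Q = \frac{185}{2}$ ($Q = \frac{- 31 \cdot 5 \cdot 1 \left(-5\right) - 35}{8} = \frac{- 31 \cdot 5 \left(-5\right) - 35}{8} = \frac{\left(-31\right) \left(-25\right) - 35}{8} = \frac{775 - 35}{8} = \frac{1}{8} \cdot 740 = \frac{185}{2} \approx 92.5$)
$Q - 4501 = \frac{185}{2} - 4501 = - \frac{8817}{2}$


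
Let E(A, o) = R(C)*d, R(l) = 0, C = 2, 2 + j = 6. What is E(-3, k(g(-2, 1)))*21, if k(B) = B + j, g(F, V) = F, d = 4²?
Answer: 0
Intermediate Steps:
j = 4 (j = -2 + 6 = 4)
d = 16
k(B) = 4 + B (k(B) = B + 4 = 4 + B)
E(A, o) = 0 (E(A, o) = 0*16 = 0)
E(-3, k(g(-2, 1)))*21 = 0*21 = 0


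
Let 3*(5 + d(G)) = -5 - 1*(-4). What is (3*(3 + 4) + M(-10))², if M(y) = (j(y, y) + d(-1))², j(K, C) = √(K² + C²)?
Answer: 6883225/81 - 1436800*√2/27 ≈ 9721.0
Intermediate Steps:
d(G) = -16/3 (d(G) = -5 + (-5 - 1*(-4))/3 = -5 + (-5 + 4)/3 = -5 + (⅓)*(-1) = -5 - ⅓ = -16/3)
j(K, C) = √(C² + K²)
M(y) = (-16/3 + √2*√(y²))² (M(y) = (√(y² + y²) - 16/3)² = (√(2*y²) - 16/3)² = (√2*√(y²) - 16/3)² = (-16/3 + √2*√(y²))²)
(3*(3 + 4) + M(-10))² = (3*(3 + 4) + (-16 + 3*√2*√((-10)²))²/9)² = (3*7 + (-16 + 3*√2*√100)²/9)² = (21 + (-16 + 3*√2*10)²/9)² = (21 + (-16 + 30*√2)²/9)²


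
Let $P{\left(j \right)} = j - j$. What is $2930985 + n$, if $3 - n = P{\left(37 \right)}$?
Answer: $2930988$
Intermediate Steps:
$P{\left(j \right)} = 0$
$n = 3$ ($n = 3 - 0 = 3 + 0 = 3$)
$2930985 + n = 2930985 + 3 = 2930988$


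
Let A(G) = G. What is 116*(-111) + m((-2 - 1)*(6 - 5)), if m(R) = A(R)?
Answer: -12879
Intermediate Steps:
m(R) = R
116*(-111) + m((-2 - 1)*(6 - 5)) = 116*(-111) + (-2 - 1)*(6 - 5) = -12876 - 3*1 = -12876 - 3 = -12879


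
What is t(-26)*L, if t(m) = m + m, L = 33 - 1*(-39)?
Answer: -3744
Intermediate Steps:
L = 72 (L = 33 + 39 = 72)
t(m) = 2*m
t(-26)*L = (2*(-26))*72 = -52*72 = -3744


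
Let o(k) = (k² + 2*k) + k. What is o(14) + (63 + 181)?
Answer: 482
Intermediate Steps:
o(k) = k² + 3*k
o(14) + (63 + 181) = 14*(3 + 14) + (63 + 181) = 14*17 + 244 = 238 + 244 = 482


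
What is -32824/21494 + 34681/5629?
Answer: 25484869/5499533 ≈ 4.6340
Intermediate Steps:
-32824/21494 + 34681/5629 = -32824*1/21494 + 34681*(1/5629) = -1492/977 + 34681/5629 = 25484869/5499533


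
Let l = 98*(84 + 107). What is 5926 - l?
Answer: -12792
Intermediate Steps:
l = 18718 (l = 98*191 = 18718)
5926 - l = 5926 - 1*18718 = 5926 - 18718 = -12792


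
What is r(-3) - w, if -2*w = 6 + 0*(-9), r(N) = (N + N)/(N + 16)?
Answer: 33/13 ≈ 2.5385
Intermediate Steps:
r(N) = 2*N/(16 + N) (r(N) = (2*N)/(16 + N) = 2*N/(16 + N))
w = -3 (w = -(6 + 0*(-9))/2 = -(6 + 0)/2 = -1/2*6 = -3)
r(-3) - w = 2*(-3)/(16 - 3) - 1*(-3) = 2*(-3)/13 + 3 = 2*(-3)*(1/13) + 3 = -6/13 + 3 = 33/13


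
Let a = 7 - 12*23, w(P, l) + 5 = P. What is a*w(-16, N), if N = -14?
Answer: 5649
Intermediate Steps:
w(P, l) = -5 + P
a = -269 (a = 7 - 276 = -269)
a*w(-16, N) = -269*(-5 - 16) = -269*(-21) = 5649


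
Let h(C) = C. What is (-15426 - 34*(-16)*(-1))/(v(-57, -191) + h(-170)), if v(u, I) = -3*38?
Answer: 7985/142 ≈ 56.232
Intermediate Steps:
v(u, I) = -114
(-15426 - 34*(-16)*(-1))/(v(-57, -191) + h(-170)) = (-15426 - 34*(-16)*(-1))/(-114 - 170) = (-15426 + 544*(-1))/(-284) = (-15426 - 544)*(-1/284) = -15970*(-1/284) = 7985/142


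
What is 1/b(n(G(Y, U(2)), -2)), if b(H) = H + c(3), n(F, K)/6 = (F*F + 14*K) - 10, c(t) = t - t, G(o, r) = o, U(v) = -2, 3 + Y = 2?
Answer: -1/222 ≈ -0.0045045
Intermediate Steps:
Y = -1 (Y = -3 + 2 = -1)
c(t) = 0
n(F, K) = -60 + 6*F**2 + 84*K (n(F, K) = 6*((F*F + 14*K) - 10) = 6*((F**2 + 14*K) - 10) = 6*(-10 + F**2 + 14*K) = -60 + 6*F**2 + 84*K)
b(H) = H (b(H) = H + 0 = H)
1/b(n(G(Y, U(2)), -2)) = 1/(-60 + 6*(-1)**2 + 84*(-2)) = 1/(-60 + 6*1 - 168) = 1/(-60 + 6 - 168) = 1/(-222) = -1/222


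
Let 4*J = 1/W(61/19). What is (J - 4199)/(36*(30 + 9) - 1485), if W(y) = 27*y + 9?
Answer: 30535109/589032 ≈ 51.839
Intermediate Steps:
W(y) = 9 + 27*y
J = 19/7272 (J = 1/(4*(9 + 27*(61/19))) = 1/(4*(9 + 1647/19)) = 1/(4*(1818/19)) = (1/4)*(19/1818) = 19/7272 ≈ 0.0026128)
(J - 4199)/(36*(30 + 9) - 1485) = (19/7272 - 4199)/(36*(30 + 9) - 1485) = -30535109/(7272*(36*39 - 1485)) = -30535109/(7272*(1404 - 1485)) = -30535109/7272/(-81) = -30535109/7272*(-1/81) = 30535109/589032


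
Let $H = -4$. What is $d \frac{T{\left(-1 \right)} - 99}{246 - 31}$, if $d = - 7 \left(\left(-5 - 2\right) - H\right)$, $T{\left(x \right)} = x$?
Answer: $- \frac{420}{43} \approx -9.7674$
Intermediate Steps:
$d = 21$ ($d = - 7 \left(\left(-5 - 2\right) - -4\right) = - 7 \left(-7 + 4\right) = \left(-7\right) \left(-3\right) = 21$)
$d \frac{T{\left(-1 \right)} - 99}{246 - 31} = 21 \frac{-1 - 99}{246 - 31} = 21 \left(- \frac{100}{215}\right) = 21 \left(\left(-100\right) \frac{1}{215}\right) = 21 \left(- \frac{20}{43}\right) = - \frac{420}{43}$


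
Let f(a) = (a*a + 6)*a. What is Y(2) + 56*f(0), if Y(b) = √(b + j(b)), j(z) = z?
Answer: 2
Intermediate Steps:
Y(b) = √2*√b (Y(b) = √(b + b) = √(2*b) = √2*√b)
f(a) = a*(6 + a²) (f(a) = (a² + 6)*a = (6 + a²)*a = a*(6 + a²))
Y(2) + 56*f(0) = √2*√2 + 56*(0*(6 + 0²)) = 2 + 56*(0*(6 + 0)) = 2 + 56*(0*6) = 2 + 56*0 = 2 + 0 = 2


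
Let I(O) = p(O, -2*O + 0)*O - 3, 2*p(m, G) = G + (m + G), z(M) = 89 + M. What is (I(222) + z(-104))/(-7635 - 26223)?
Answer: 4108/1881 ≈ 2.1839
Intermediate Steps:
p(m, G) = G + m/2 (p(m, G) = (G + (m + G))/2 = (G + (G + m))/2 = (m + 2*G)/2 = G + m/2)
I(O) = -3 - 3*O²/2 (I(O) = ((-2*O + 0) + O/2)*O - 3 = (-2*O + O/2)*O - 3 = (-3*O/2)*O - 3 = -3*O²/2 - 3 = -3 - 3*O²/2)
(I(222) + z(-104))/(-7635 - 26223) = ((-3 - 3/2*222²) + (89 - 104))/(-7635 - 26223) = ((-3 - 3/2*49284) - 15)/(-33858) = ((-3 - 73926) - 15)*(-1/33858) = (-73929 - 15)*(-1/33858) = -73944*(-1/33858) = 4108/1881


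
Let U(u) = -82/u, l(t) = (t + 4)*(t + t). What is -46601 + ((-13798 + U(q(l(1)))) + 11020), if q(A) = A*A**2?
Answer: -24689541/500 ≈ -49379.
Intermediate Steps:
l(t) = 2*t*(4 + t) (l(t) = (4 + t)*(2*t) = 2*t*(4 + t))
q(A) = A**3
-46601 + ((-13798 + U(q(l(1)))) + 11020) = -46601 + ((-13798 - 82*1/(8*(4 + 1)**3)) + 11020) = -46601 + ((-13798 - 82/((2*1*5)**3)) + 11020) = -46601 + ((-13798 - 82/(10**3)) + 11020) = -46601 + ((-13798 - 82/1000) + 11020) = -46601 + ((-13798 - 82*1/1000) + 11020) = -46601 + ((-13798 - 41/500) + 11020) = -46601 + (-6899041/500 + 11020) = -46601 - 1389041/500 = -24689541/500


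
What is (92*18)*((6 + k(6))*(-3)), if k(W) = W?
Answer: -59616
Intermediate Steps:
(92*18)*((6 + k(6))*(-3)) = (92*18)*((6 + 6)*(-3)) = 1656*(12*(-3)) = 1656*(-36) = -59616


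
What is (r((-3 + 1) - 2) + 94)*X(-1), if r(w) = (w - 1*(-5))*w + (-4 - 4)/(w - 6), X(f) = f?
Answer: -454/5 ≈ -90.800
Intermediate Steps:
r(w) = -8/(-6 + w) + w*(5 + w) (r(w) = (w + 5)*w - 8/(-6 + w) = (5 + w)*w - 8/(-6 + w) = w*(5 + w) - 8/(-6 + w) = -8/(-6 + w) + w*(5 + w))
(r((-3 + 1) - 2) + 94)*X(-1) = ((-8 + ((-3 + 1) - 2)**3 - ((-3 + 1) - 2)**2 - 30*((-3 + 1) - 2))/(-6 + ((-3 + 1) - 2)) + 94)*(-1) = ((-8 + (-2 - 2)**3 - (-2 - 2)**2 - 30*(-2 - 2))/(-6 + (-2 - 2)) + 94)*(-1) = ((-8 + (-4)**3 - 1*(-4)**2 - 30*(-4))/(-6 - 4) + 94)*(-1) = ((-8 - 64 - 1*16 + 120)/(-10) + 94)*(-1) = (-(-8 - 64 - 16 + 120)/10 + 94)*(-1) = (-1/10*32 + 94)*(-1) = (-16/5 + 94)*(-1) = (454/5)*(-1) = -454/5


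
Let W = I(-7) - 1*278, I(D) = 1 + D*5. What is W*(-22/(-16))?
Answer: -429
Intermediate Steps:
I(D) = 1 + 5*D
W = -312 (W = (1 + 5*(-7)) - 1*278 = (1 - 35) - 278 = -34 - 278 = -312)
W*(-22/(-16)) = -(-6864)/(-16) = -(-6864)*(-1)/16 = -312*11/8 = -429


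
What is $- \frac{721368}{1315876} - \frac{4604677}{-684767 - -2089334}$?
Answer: $- \frac{1768098409927}{462059001423} \approx -3.8266$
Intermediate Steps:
$- \frac{721368}{1315876} - \frac{4604677}{-684767 - -2089334} = \left(-721368\right) \frac{1}{1315876} - \frac{4604677}{-684767 + 2089334} = - \frac{180342}{328969} - \frac{4604677}{1404567} = - \frac{1768098409927}{462059001423}$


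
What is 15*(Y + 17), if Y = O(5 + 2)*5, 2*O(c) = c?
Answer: 1035/2 ≈ 517.50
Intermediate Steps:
O(c) = c/2
Y = 35/2 (Y = ((5 + 2)/2)*5 = ((½)*7)*5 = (7/2)*5 = 35/2 ≈ 17.500)
15*(Y + 17) = 15*(35/2 + 17) = 15*(69/2) = 1035/2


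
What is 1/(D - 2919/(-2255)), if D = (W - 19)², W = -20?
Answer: 2255/3432774 ≈ 0.00065690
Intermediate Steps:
D = 1521 (D = (-20 - 19)² = (-39)² = 1521)
1/(D - 2919/(-2255)) = 1/(1521 - 2919/(-2255)) = 1/(1521 - 2919*(-1/2255)) = 1/(1521 + 2919/2255) = 1/(3432774/2255) = 2255/3432774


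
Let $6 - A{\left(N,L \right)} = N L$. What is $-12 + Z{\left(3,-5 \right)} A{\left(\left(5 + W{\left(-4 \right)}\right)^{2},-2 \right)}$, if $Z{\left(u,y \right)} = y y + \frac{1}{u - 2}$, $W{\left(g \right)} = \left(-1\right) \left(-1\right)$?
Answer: $2016$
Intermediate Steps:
$W{\left(g \right)} = 1$
$Z{\left(u,y \right)} = y^{2} + \frac{1}{-2 + u}$
$A{\left(N,L \right)} = 6 - L N$ ($A{\left(N,L \right)} = 6 - N L = 6 - L N$)
$-12 + Z{\left(3,-5 \right)} A{\left(\left(5 + W{\left(-4 \right)}\right)^{2},-2 \right)} = -12 + \frac{1 - 2 \left(-5\right)^{2} + 3 \left(-5\right)^{2}}{-2 + 3} \left(6 - - 2 \left(5 + 1\right)^{2}\right) = -12 + \frac{1 - 50 + 3 \cdot 25}{1} \left(6 - - 2 \cdot 6^{2}\right) = -12 + 1 \left(1 - 50 + 75\right) \left(6 - \left(-2\right) 36\right) = -12 + 1 \cdot 26 \left(6 + 72\right) = -12 + 26 \cdot 78 = -12 + 2028 = 2016$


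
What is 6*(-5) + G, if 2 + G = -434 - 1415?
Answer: -1881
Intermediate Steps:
G = -1851 (G = -2 + (-434 - 1415) = -2 - 1849 = -1851)
6*(-5) + G = 6*(-5) - 1851 = -30 - 1851 = -1881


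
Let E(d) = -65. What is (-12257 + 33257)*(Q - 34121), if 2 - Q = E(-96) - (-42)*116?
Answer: -817446000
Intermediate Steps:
Q = -4805 (Q = 2 - (-65 - (-42)*116) = 2 - (-65 - 1*(-4872)) = 2 - (-65 + 4872) = 2 - 1*4807 = 2 - 4807 = -4805)
(-12257 + 33257)*(Q - 34121) = (-12257 + 33257)*(-4805 - 34121) = 21000*(-38926) = -817446000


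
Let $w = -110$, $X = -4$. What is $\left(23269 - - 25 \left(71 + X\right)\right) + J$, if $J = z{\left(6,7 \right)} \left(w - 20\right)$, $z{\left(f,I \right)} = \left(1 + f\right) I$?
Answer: $18574$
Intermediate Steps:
$z{\left(f,I \right)} = I \left(1 + f\right)$
$J = -6370$ ($J = 7 \left(1 + 6\right) \left(-110 - 20\right) = 7 \cdot 7 \left(-130\right) = 49 \left(-130\right) = -6370$)
$\left(23269 - - 25 \left(71 + X\right)\right) + J = \left(23269 - - 25 \left(71 - 4\right)\right) - 6370 = \left(23269 - \left(-25\right) 67\right) - 6370 = \left(23269 - -1675\right) - 6370 = \left(23269 + 1675\right) - 6370 = 24944 - 6370 = 18574$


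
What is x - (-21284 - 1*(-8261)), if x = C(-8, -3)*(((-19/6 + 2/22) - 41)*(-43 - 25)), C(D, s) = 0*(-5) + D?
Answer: -361489/33 ≈ -10954.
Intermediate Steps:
C(D, s) = D (C(D, s) = 0 + D = D)
x = -791248/33 (x = -8*((-19/6 + 2/22) - 41)*(-43 - 25) = -8*((-19*⅙ + 2*(1/22)) - 41)*(-68) = -8*((-19/6 + 1/11) - 41)*(-68) = -8*(-203/66 - 41)*(-68) = -(-11636)*(-68)/33 = -8*98906/33 = -791248/33 ≈ -23977.)
x - (-21284 - 1*(-8261)) = -791248/33 - (-21284 - 1*(-8261)) = -791248/33 - (-21284 + 8261) = -791248/33 - 1*(-13023) = -791248/33 + 13023 = -361489/33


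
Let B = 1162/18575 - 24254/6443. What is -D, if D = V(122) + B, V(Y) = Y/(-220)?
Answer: 11206768693/2632931950 ≈ 4.2564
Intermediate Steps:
B = -443031284/119678725 (B = 1162*(1/18575) - 24254*1/6443 = 1162/18575 - 24254/6443 = -443031284/119678725 ≈ -3.7018)
V(Y) = -Y/220 (V(Y) = Y*(-1/220) = -Y/220)
D = -11206768693/2632931950 (D = -1/220*122 - 443031284/119678725 = -61/110 - 443031284/119678725 = -11206768693/2632931950 ≈ -4.2564)
-D = -1*(-11206768693/2632931950) = 11206768693/2632931950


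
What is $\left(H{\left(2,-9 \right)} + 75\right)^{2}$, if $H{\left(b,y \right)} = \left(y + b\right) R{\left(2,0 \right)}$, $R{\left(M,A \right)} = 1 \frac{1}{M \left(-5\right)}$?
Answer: $\frac{573049}{100} \approx 5730.5$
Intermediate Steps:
$R{\left(M,A \right)} = - \frac{1}{5 M}$ ($R{\left(M,A \right)} = 1 \frac{1}{\left(-5\right) M} = 1 \left(- \frac{1}{5 M}\right) = - \frac{1}{5 M}$)
$H{\left(b,y \right)} = - \frac{b}{10} - \frac{y}{10}$ ($H{\left(b,y \right)} = \left(y + b\right) \left(- \frac{1}{5 \cdot 2}\right) = \left(b + y\right) \left(\left(- \frac{1}{5}\right) \frac{1}{2}\right) = \left(b + y\right) \left(- \frac{1}{10}\right) = - \frac{b}{10} - \frac{y}{10}$)
$\left(H{\left(2,-9 \right)} + 75\right)^{2} = \left(\left(\left(- \frac{1}{10}\right) 2 - - \frac{9}{10}\right) + 75\right)^{2} = \left(\left(- \frac{1}{5} + \frac{9}{10}\right) + 75\right)^{2} = \left(\frac{7}{10} + 75\right)^{2} = \left(\frac{757}{10}\right)^{2} = \frac{573049}{100}$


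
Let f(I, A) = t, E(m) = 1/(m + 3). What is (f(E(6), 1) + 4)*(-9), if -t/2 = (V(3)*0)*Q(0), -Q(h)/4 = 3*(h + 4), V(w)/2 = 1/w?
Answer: -36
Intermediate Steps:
V(w) = 2/w
Q(h) = -48 - 12*h (Q(h) = -12*(h + 4) = -12*(4 + h) = -4*(12 + 3*h) = -48 - 12*h)
E(m) = 1/(3 + m)
t = 0 (t = -2*(2/3)*0*(-48 - 12*0) = -2*(2*(⅓))*0*(-48 + 0) = -2*(⅔)*0*(-48) = -0*(-48) = -2*0 = 0)
f(I, A) = 0
(f(E(6), 1) + 4)*(-9) = (0 + 4)*(-9) = 4*(-9) = -36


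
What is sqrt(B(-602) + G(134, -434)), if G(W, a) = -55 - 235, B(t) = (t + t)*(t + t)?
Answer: sqrt(1449326) ≈ 1203.9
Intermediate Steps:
B(t) = 4*t**2 (B(t) = (2*t)*(2*t) = 4*t**2)
G(W, a) = -290
sqrt(B(-602) + G(134, -434)) = sqrt(4*(-602)**2 - 290) = sqrt(4*362404 - 290) = sqrt(1449616 - 290) = sqrt(1449326)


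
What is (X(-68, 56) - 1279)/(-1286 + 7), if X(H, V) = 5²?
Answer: 1254/1279 ≈ 0.98045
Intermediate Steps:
X(H, V) = 25
(X(-68, 56) - 1279)/(-1286 + 7) = (25 - 1279)/(-1286 + 7) = -1254/(-1279) = -1254*(-1/1279) = 1254/1279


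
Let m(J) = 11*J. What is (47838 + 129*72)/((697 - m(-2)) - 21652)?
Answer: -57126/20933 ≈ -2.7290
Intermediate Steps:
(47838 + 129*72)/((697 - m(-2)) - 21652) = (47838 + 129*72)/((697 - 11*(-2)) - 21652) = (47838 + 9288)/((697 - 1*(-22)) - 21652) = 57126/((697 + 22) - 21652) = 57126/(719 - 21652) = 57126/(-20933) = 57126*(-1/20933) = -57126/20933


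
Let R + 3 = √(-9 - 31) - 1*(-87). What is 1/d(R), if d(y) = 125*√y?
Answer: √2/(250*√(42 + I*√10)) ≈ 0.00087102 - 3.2744e-5*I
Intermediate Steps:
R = 84 + 2*I*√10 (R = -3 + (√(-9 - 31) - 1*(-87)) = -3 + (√(-40) + 87) = -3 + (2*I*√10 + 87) = -3 + (87 + 2*I*√10) = 84 + 2*I*√10 ≈ 84.0 + 6.3246*I)
1/d(R) = 1/(125*√(84 + 2*I*√10))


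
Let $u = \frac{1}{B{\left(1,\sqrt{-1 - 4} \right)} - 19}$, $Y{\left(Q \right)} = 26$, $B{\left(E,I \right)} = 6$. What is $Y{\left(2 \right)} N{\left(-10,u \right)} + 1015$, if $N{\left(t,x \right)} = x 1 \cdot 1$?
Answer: $1013$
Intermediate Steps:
$u = - \frac{1}{13}$ ($u = \frac{1}{6 - 19} = \frac{1}{-13} = - \frac{1}{13} \approx -0.076923$)
$N{\left(t,x \right)} = x$ ($N{\left(t,x \right)} = x 1 = x$)
$Y{\left(2 \right)} N{\left(-10,u \right)} + 1015 = 26 \left(- \frac{1}{13}\right) + 1015 = -2 + 1015 = 1013$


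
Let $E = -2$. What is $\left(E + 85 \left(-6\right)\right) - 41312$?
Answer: $-41824$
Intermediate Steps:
$\left(E + 85 \left(-6\right)\right) - 41312 = \left(-2 + 85 \left(-6\right)\right) - 41312 = \left(-2 - 510\right) - 41312 = -512 - 41312 = -41824$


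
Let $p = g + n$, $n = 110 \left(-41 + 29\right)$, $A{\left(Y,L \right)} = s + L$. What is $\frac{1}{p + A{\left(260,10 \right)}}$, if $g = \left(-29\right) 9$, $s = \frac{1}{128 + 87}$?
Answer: $- \frac{215}{337764} \approx -0.00063654$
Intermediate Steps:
$s = \frac{1}{215} \approx 0.0046512$
$g = -261$
$A{\left(Y,L \right)} = \frac{1}{215} + L$
$n = -1320$ ($n = 110 \left(-12\right) = -1320$)
$p = -1581$ ($p = -261 - 1320 = -1581$)
$\frac{1}{p + A{\left(260,10 \right)}} = \frac{1}{-1581 + \left(\frac{1}{215} + 10\right)} = \frac{1}{-1581 + \frac{2151}{215}} = \frac{1}{- \frac{337764}{215}} = - \frac{215}{337764}$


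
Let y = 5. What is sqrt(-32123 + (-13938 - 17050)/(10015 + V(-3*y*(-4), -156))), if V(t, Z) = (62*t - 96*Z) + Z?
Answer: I*sqrt(26193594389415)/28555 ≈ 179.23*I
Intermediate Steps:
V(t, Z) = -95*Z + 62*t (V(t, Z) = (-96*Z + 62*t) + Z = -95*Z + 62*t)
sqrt(-32123 + (-13938 - 17050)/(10015 + V(-3*y*(-4), -156))) = sqrt(-32123 + (-13938 - 17050)/(10015 + (-95*(-156) + 62*(-3*5*(-4))))) = sqrt(-32123 - 30988/(10015 + (14820 + 62*(-15*(-4))))) = sqrt(-32123 - 30988/(10015 + (14820 + 62*60))) = sqrt(-32123 - 30988/(10015 + (14820 + 3720))) = sqrt(-32123 - 30988/(10015 + 18540)) = sqrt(-32123 - 30988/28555) = sqrt(-917303253/28555) = I*sqrt(26193594389415)/28555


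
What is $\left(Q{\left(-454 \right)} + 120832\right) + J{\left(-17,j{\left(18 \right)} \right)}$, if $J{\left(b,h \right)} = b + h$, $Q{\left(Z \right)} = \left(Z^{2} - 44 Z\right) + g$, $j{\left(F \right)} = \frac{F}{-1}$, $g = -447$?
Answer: $346442$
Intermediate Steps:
$j{\left(F \right)} = - F$ ($j{\left(F \right)} = F \left(-1\right) = - F$)
$Q{\left(Z \right)} = -447 + Z^{2} - 44 Z$ ($Q{\left(Z \right)} = \left(Z^{2} - 44 Z\right) - 447 = -447 + Z^{2} - 44 Z$)
$\left(Q{\left(-454 \right)} + 120832\right) + J{\left(-17,j{\left(18 \right)} \right)} = \left(\left(-447 + \left(-454\right)^{2} - -19976\right) + 120832\right) - 35 = \left(\left(-447 + 206116 + 19976\right) + 120832\right) - 35 = \left(225645 + 120832\right) - 35 = 346477 - 35 = 346442$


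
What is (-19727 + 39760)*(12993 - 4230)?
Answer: 175549179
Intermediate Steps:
(-19727 + 39760)*(12993 - 4230) = 20033*8763 = 175549179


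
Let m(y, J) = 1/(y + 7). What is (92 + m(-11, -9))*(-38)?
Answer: -6973/2 ≈ -3486.5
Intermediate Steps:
m(y, J) = 1/(7 + y)
(92 + m(-11, -9))*(-38) = (92 + 1/(7 - 11))*(-38) = (92 + 1/(-4))*(-38) = (92 - ¼)*(-38) = (367/4)*(-38) = -6973/2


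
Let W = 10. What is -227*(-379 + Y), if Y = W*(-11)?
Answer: 111003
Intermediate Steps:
Y = -110 (Y = 10*(-11) = -110)
-227*(-379 + Y) = -227*(-379 - 110) = -227*(-489) = 111003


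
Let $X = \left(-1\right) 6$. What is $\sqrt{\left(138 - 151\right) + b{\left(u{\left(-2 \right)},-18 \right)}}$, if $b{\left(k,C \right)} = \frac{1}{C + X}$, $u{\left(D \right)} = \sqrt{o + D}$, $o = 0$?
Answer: $\frac{i \sqrt{1878}}{12} \approx 3.6113 i$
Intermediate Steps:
$X = -6$
$u{\left(D \right)} = \sqrt{D}$ ($u{\left(D \right)} = \sqrt{0 + D} = \sqrt{D}$)
$b{\left(k,C \right)} = \frac{1}{-6 + C}$ ($b{\left(k,C \right)} = \frac{1}{C - 6} = \frac{1}{-6 + C}$)
$\sqrt{\left(138 - 151\right) + b{\left(u{\left(-2 \right)},-18 \right)}} = \sqrt{\left(138 - 151\right) + \frac{1}{-6 - 18}} = \sqrt{-13 + \frac{1}{-24}} = \sqrt{-13 - \frac{1}{24}} = \sqrt{- \frac{313}{24}} = \frac{i \sqrt{1878}}{12}$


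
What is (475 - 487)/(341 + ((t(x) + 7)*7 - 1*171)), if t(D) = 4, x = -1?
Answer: -12/247 ≈ -0.048583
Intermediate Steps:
(475 - 487)/(341 + ((t(x) + 7)*7 - 1*171)) = (475 - 487)/(341 + ((4 + 7)*7 - 1*171)) = -12/(341 + (11*7 - 171)) = -12/(341 + (77 - 171)) = -12/(341 - 94) = -12/247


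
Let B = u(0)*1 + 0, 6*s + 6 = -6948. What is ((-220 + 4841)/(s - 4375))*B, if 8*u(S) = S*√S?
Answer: 0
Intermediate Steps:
s = -1159 (s = -1 + (⅙)*(-6948) = -1 - 1158 = -1159)
u(S) = S^(3/2)/8 (u(S) = (S*√S)/8 = S^(3/2)/8)
B = 0 (B = (0^(3/2)/8)*1 + 0 = ((⅛)*0)*1 + 0 = 0*1 + 0 = 0 + 0 = 0)
((-220 + 4841)/(s - 4375))*B = ((-220 + 4841)/(-1159 - 4375))*0 = (4621/(-5534))*0 = (4621*(-1/5534))*0 = -4621/5534*0 = 0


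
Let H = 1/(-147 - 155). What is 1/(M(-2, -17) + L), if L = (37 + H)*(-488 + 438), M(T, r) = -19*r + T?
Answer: -151/230854 ≈ -0.00065409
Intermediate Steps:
H = -1/302 (H = 1/(-302) = -1/302 ≈ -0.0033113)
M(T, r) = T - 19*r
L = -279325/151 (L = (37 - 1/302)*(-488 + 438) = (11173/302)*(-50) = -279325/151 ≈ -1849.8)
1/(M(-2, -17) + L) = 1/((-2 - 19*(-17)) - 279325/151) = 1/((-2 + 323) - 279325/151) = 1/(321 - 279325/151) = 1/(-230854/151) = -151/230854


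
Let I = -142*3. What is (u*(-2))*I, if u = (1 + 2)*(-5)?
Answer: -12780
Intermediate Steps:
u = -15 (u = 3*(-5) = -15)
I = -426
(u*(-2))*I = -15*(-2)*(-426) = 30*(-426) = -12780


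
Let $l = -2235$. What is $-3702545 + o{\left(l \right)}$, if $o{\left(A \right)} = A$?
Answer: $-3704780$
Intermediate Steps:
$-3702545 + o{\left(l \right)} = -3702545 - 2235 = -3704780$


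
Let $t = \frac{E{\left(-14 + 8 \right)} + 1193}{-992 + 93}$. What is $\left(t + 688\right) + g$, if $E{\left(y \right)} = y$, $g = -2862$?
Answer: $- \frac{1955613}{899} \approx -2175.3$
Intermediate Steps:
$t = - \frac{1187}{899}$ ($t = \frac{\left(-14 + 8\right) + 1193}{-992 + 93} = \frac{-6 + 1193}{-899} = 1187 \left(- \frac{1}{899}\right) = - \frac{1187}{899} \approx -1.3204$)
$\left(t + 688\right) + g = \left(- \frac{1187}{899} + 688\right) - 2862 = \frac{617325}{899} - 2862 = - \frac{1955613}{899}$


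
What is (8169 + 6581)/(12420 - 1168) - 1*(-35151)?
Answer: 197766901/5626 ≈ 35152.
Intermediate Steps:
(8169 + 6581)/(12420 - 1168) - 1*(-35151) = 14750/11252 + 35151 = 14750*(1/11252) + 35151 = 7375/5626 + 35151 = 197766901/5626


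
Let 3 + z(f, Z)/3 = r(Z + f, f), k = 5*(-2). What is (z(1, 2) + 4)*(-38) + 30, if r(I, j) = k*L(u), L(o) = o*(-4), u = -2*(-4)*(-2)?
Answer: 73180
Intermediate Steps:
u = -16 (u = 8*(-2) = -16)
L(o) = -4*o
k = -10
r(I, j) = -640 (r(I, j) = -(-40)*(-16) = -10*64 = -640)
z(f, Z) = -1929 (z(f, Z) = -9 + 3*(-640) = -9 - 1920 = -1929)
(z(1, 2) + 4)*(-38) + 30 = (-1929 + 4)*(-38) + 30 = -1925*(-38) + 30 = 73150 + 30 = 73180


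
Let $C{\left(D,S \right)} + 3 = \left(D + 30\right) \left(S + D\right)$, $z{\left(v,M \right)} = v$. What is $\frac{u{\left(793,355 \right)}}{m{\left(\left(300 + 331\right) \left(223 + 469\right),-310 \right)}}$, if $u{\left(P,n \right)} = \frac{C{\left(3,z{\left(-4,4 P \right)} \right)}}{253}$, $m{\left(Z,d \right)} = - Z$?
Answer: $\frac{9}{27618239} \approx 3.2587 \cdot 10^{-7}$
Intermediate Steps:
$C{\left(D,S \right)} = -3 + \left(30 + D\right) \left(D + S\right)$ ($C{\left(D,S \right)} = -3 + \left(D + 30\right) \left(S + D\right) = -3 + \left(30 + D\right) \left(D + S\right)$)
$u{\left(P,n \right)} = - \frac{36}{253}$ ($u{\left(P,n \right)} = \frac{-3 + 3^{2} + 30 \cdot 3 + 30 \left(-4\right) + 3 \left(-4\right)}{253} = \left(-3 + 9 + 90 - 120 - 12\right) \frac{1}{253} = \left(-36\right) \frac{1}{253} = - \frac{36}{253}$)
$\frac{u{\left(793,355 \right)}}{m{\left(\left(300 + 331\right) \left(223 + 469\right),-310 \right)}} = - \frac{36}{253 \left(- \left(300 + 331\right) \left(223 + 469\right)\right)} = - \frac{36}{253 \left(- 631 \cdot 692\right)} = - \frac{36}{253 \left(\left(-1\right) 436652\right)} = - \frac{36}{253 \left(-436652\right)} = \left(- \frac{36}{253}\right) \left(- \frac{1}{436652}\right) = \frac{9}{27618239}$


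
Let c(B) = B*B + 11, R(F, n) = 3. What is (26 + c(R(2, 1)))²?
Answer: 2116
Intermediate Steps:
c(B) = 11 + B² (c(B) = B² + 11 = 11 + B²)
(26 + c(R(2, 1)))² = (26 + (11 + 3²))² = (26 + (11 + 9))² = (26 + 20)² = 46² = 2116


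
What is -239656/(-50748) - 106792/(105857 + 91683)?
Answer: 374305052/89506785 ≈ 4.1819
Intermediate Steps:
-239656/(-50748) - 106792/(105857 + 91683) = -239656*(-1/50748) - 106792/197540 = 59914/12687 - 106792*1/197540 = 59914/12687 - 3814/7055 = 374305052/89506785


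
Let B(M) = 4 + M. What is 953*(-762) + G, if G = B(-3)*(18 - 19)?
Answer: -726187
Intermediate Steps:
G = -1 (G = (4 - 3)*(18 - 19) = 1*(-1) = -1)
953*(-762) + G = 953*(-762) - 1 = -726186 - 1 = -726187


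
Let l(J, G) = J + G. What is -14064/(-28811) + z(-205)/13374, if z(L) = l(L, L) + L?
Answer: 56791057/128439438 ≈ 0.44216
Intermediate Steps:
l(J, G) = G + J
z(L) = 3*L (z(L) = (L + L) + L = 2*L + L = 3*L)
-14064/(-28811) + z(-205)/13374 = -14064/(-28811) + (3*(-205))/13374 = -14064*(-1/28811) - 615*1/13374 = 14064/28811 - 205/4458 = 56791057/128439438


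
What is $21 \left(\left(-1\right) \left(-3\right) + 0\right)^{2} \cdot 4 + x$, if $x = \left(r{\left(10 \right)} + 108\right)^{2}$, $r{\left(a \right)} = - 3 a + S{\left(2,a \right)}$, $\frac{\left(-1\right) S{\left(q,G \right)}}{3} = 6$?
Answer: $4356$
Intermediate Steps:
$S{\left(q,G \right)} = -18$ ($S{\left(q,G \right)} = \left(-3\right) 6 = -18$)
$r{\left(a \right)} = -18 - 3 a$ ($r{\left(a \right)} = - 3 a - 18 = -18 - 3 a$)
$x = 3600$ ($x = \left(\left(-18 - 30\right) + 108\right)^{2} = \left(-48 + 108\right)^{2} = 60^{2} = 3600$)
$21 \left(\left(-1\right) \left(-3\right) + 0\right)^{2} \cdot 4 + x = 21 \left(\left(-1\right) \left(-3\right) + 0\right)^{2} \cdot 4 + 3600 = 21 \left(3 + 0\right)^{2} \cdot 4 + 3600 = 21 \cdot 3^{2} \cdot 4 + 3600 = 21 \cdot 9 \cdot 4 + 3600 = 189 \cdot 4 + 3600 = 756 + 3600 = 4356$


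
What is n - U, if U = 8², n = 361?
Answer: 297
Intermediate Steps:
U = 64
n - U = 361 - 1*64 = 361 - 64 = 297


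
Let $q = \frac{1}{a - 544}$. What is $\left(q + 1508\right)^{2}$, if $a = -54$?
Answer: $\frac{813212579089}{357604} \approx 2.2741 \cdot 10^{6}$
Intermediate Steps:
$q = - \frac{1}{598}$ ($q = \frac{1}{-54 - 544} = \frac{1}{-598} = - \frac{1}{598} \approx -0.0016722$)
$\left(q + 1508\right)^{2} = \left(- \frac{1}{598} + 1508\right)^{2} = \left(\frac{901783}{598}\right)^{2} = \frac{813212579089}{357604}$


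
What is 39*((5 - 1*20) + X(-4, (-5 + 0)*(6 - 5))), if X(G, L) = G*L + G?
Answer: 39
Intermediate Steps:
X(G, L) = G + G*L
39*((5 - 1*20) + X(-4, (-5 + 0)*(6 - 5))) = 39*((5 - 1*20) - 4*(1 + (-5 + 0)*(6 - 5))) = 39*((5 - 20) - 4*(1 - 5*1)) = 39*(-15 - 4*(1 - 5)) = 39*(-15 - 4*(-4)) = 39*(-15 + 16) = 39*1 = 39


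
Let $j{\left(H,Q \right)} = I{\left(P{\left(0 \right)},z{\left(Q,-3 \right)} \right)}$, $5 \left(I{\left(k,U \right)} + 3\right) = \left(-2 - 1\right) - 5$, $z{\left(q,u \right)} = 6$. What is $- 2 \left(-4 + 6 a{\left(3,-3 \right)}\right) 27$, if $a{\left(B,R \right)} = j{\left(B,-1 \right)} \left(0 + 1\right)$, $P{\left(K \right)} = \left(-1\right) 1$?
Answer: $\frac{8532}{5} \approx 1706.4$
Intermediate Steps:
$P{\left(K \right)} = -1$
$I{\left(k,U \right)} = - \frac{23}{5}$ ($I{\left(k,U \right)} = -3 + \frac{\left(-2 - 1\right) - 5}{5} = -3 + \frac{-3 - 5}{5} = -3 + \frac{1}{5} \left(-8\right) = -3 - \frac{8}{5} = - \frac{23}{5}$)
$j{\left(H,Q \right)} = - \frac{23}{5}$
$a{\left(B,R \right)} = - \frac{23}{5}$ ($a{\left(B,R \right)} = - \frac{23 \left(0 + 1\right)}{5} = \left(- \frac{23}{5}\right) 1 = - \frac{23}{5}$)
$- 2 \left(-4 + 6 a{\left(3,-3 \right)}\right) 27 = - 2 \left(-4 + 6 \left(- \frac{23}{5}\right)\right) 27 = - 2 \left(-4 - \frac{138}{5}\right) 27 = \left(-2\right) \left(- \frac{158}{5}\right) 27 = \frac{316}{5} \cdot 27 = \frac{8532}{5}$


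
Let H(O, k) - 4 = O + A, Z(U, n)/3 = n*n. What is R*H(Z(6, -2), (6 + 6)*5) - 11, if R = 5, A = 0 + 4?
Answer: 89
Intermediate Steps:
Z(U, n) = 3*n² (Z(U, n) = 3*(n*n) = 3*n²)
A = 4
H(O, k) = 8 + O (H(O, k) = 4 + (O + 4) = 4 + (4 + O) = 8 + O)
R*H(Z(6, -2), (6 + 6)*5) - 11 = 5*(8 + 3*(-2)²) - 11 = 5*(8 + 3*4) - 11 = 5*(8 + 12) - 11 = 5*20 - 11 = 100 - 11 = 89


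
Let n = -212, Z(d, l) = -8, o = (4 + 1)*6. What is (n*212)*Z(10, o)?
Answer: 359552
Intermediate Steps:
o = 30 (o = 5*6 = 30)
(n*212)*Z(10, o) = -212*212*(-8) = -44944*(-8) = 359552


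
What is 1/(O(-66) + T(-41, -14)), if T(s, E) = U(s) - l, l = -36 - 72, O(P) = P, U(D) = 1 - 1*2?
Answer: 1/41 ≈ 0.024390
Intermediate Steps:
U(D) = -1 (U(D) = 1 - 2 = -1)
l = -108
T(s, E) = 107 (T(s, E) = -1 - 1*(-108) = -1 + 108 = 107)
1/(O(-66) + T(-41, -14)) = 1/(-66 + 107) = 1/41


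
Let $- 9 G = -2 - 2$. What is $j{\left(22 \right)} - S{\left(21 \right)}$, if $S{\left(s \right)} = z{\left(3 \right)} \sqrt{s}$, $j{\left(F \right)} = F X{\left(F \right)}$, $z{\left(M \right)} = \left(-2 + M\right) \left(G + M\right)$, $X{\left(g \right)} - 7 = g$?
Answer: $638 - \frac{31 \sqrt{21}}{9} \approx 622.22$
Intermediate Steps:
$G = \frac{4}{9}$ ($G = - \frac{-2 - 2}{9} = \left(- \frac{1}{9}\right) \left(-4\right) = \frac{4}{9} \approx 0.44444$)
$X{\left(g \right)} = 7 + g$
$z{\left(M \right)} = \left(-2 + M\right) \left(\frac{4}{9} + M\right)$
$j{\left(F \right)} = F \left(7 + F\right)$
$S{\left(s \right)} = \frac{31 \sqrt{s}}{9}$ ($S{\left(s \right)} = \left(- \frac{8}{9} + 3^{2} - \frac{14}{3}\right) \sqrt{s} = \left(- \frac{8}{9} + 9 - \frac{14}{3}\right) \sqrt{s} = \frac{31 \sqrt{s}}{9}$)
$j{\left(22 \right)} - S{\left(21 \right)} = 22 \left(7 + 22\right) - \frac{31 \sqrt{21}}{9} = 22 \cdot 29 - \frac{31 \sqrt{21}}{9} = 638 - \frac{31 \sqrt{21}}{9}$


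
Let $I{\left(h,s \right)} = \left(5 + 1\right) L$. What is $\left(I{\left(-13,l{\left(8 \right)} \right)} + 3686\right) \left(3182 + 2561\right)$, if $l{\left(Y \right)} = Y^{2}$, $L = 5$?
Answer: $21340988$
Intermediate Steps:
$I{\left(h,s \right)} = 30$ ($I{\left(h,s \right)} = \left(5 + 1\right) 5 = 6 \cdot 5 = 30$)
$\left(I{\left(-13,l{\left(8 \right)} \right)} + 3686\right) \left(3182 + 2561\right) = \left(30 + 3686\right) \left(3182 + 2561\right) = 3716 \cdot 5743 = 21340988$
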